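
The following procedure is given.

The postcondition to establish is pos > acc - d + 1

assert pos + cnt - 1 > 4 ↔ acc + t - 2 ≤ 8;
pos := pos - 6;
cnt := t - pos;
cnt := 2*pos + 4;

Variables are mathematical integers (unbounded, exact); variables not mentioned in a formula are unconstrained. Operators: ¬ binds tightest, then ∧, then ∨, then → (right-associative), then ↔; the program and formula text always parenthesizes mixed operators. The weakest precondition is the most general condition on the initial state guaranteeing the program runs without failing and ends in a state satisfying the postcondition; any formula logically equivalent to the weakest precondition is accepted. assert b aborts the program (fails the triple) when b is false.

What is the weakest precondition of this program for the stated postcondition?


Working backward. After the program, the postcondition pos > acc - d + 1 must hold; in canonical form it is d + pos > acc + 1.
Before cnt := 2*pos + 4: d + pos > acc + 1
Before cnt := t - pos: d + pos > acc + 1
Before pos := pos - 6: d + pos > acc + 7
Before assert pos + cnt - 1 > 4 ↔ acc + t - 2 ≤ 8: (cnt + pos > 5 ↔ acc + t ≤ 10) ∧ d + pos > acc + 7
Answer: WP = (cnt + pos > 5 ↔ acc + t ≤ 10) ∧ d + pos > acc + 7


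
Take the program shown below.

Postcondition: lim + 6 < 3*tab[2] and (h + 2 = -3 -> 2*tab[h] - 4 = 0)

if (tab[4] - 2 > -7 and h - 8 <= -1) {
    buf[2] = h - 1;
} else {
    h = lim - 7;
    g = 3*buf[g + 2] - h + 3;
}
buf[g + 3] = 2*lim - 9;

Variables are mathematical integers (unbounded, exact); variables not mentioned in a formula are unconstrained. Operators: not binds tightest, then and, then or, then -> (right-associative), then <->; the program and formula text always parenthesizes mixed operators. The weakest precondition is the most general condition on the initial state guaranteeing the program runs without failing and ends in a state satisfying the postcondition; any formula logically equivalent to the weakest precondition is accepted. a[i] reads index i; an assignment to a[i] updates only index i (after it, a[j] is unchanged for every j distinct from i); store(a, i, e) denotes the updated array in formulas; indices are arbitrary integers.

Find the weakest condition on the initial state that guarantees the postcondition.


Working backward. After the program, the postcondition lim + 6 < 3*tab[2] and (h + 2 = -3 -> 2*tab[h] - 4 = 0) must hold; in canonical form it is lim < 3*tab[2] - 6 and (h = -5 -> 2*tab[h] = 4).
Before buf[g + 3] := 2*lim - 9: lim < 3*tab[2] - 6 and (h = -5 -> 2*tab[h] = 4)
Then branch requires lim < 3*tab[2] - 6 and (h = -5 -> 2*tab[h] = 4); else branch requires lim < 3*tab[2] - 6 and (lim = 2 -> 2*tab[lim - 7] = 4).
Before the if: ((tab[4] > -5 and h <= 7) -> (lim < 3*tab[2] - 6 and (h = -5 -> 2*tab[h] = 4))) and ((not (tab[4] > -5 and h <= 7)) -> (lim < 3*tab[2] - 6 and (lim = 2 -> 2*tab[lim - 7] = 4)))
Answer: WP = ((tab[4] > -5 and h <= 7) -> (lim < 3*tab[2] - 6 and (h = -5 -> 2*tab[h] = 4))) and ((not (tab[4] > -5 and h <= 7)) -> (lim < 3*tab[2] - 6 and (lim = 2 -> 2*tab[lim - 7] = 4)))


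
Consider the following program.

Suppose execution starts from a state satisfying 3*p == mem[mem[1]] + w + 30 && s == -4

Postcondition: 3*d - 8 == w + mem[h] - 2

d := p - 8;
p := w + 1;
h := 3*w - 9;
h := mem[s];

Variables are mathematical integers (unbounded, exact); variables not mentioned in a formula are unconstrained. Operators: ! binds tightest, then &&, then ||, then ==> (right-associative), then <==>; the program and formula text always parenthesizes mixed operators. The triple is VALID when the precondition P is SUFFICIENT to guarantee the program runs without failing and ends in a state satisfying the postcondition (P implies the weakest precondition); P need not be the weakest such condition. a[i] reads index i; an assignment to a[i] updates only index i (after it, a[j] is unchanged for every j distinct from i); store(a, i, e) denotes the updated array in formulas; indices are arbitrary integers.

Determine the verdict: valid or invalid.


Working backward. After the program, the postcondition 3*d - 8 == w + mem[h] - 2 must hold; in canonical form it is 3*d == mem[h] + w + 6.
Before h := mem[s]: 3*d == mem[mem[s]] + w + 6
Before h := 3*w - 9: 3*d == mem[mem[s]] + w + 6
Before p := w + 1: 3*d == mem[mem[s]] + w + 6
Before d := p - 8: 3*p == mem[mem[s]] + w + 30
The weakest precondition is 3*p == mem[mem[s]] + w + 30.
Check whether 3*p == mem[mem[1]] + w + 30 && s == -4 implies it.
Countermodel: at the initial state mem = {[-4] = 3, [1] = 2, [2] = 0, [3] = -1, elsewhere 2}, p = 0, s = -4, w = -30, the precondition holds but the weakest precondition fails.
Answer: invalid


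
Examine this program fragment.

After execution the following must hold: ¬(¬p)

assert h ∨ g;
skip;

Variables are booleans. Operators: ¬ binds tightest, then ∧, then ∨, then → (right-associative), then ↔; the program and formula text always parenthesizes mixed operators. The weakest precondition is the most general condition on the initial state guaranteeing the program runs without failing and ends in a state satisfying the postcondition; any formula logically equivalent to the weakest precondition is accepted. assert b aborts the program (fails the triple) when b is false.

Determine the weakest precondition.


Working backward. After the program, the postcondition ¬(¬p) must hold; in canonical form it is p.
Before skip: p
Before assert h ∨ g: (h ∨ g) ∧ p
Answer: WP = (h ∨ g) ∧ p


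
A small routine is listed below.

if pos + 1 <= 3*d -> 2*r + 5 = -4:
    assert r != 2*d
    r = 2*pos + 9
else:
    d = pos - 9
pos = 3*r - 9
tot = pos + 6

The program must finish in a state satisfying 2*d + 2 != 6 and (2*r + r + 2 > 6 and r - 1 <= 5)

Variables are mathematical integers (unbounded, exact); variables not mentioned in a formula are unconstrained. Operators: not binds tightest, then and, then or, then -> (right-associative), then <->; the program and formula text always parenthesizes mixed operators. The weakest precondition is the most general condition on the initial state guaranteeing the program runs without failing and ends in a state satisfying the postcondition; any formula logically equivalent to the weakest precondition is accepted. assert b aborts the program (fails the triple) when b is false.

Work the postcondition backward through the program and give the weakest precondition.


Working backward. After the program, the postcondition 2*d + 2 != 6 and (2*r + r + 2 > 6 and r - 1 <= 5) must hold; in canonical form it is 2*d != 4 and 3*r > 4 and r <= 6.
Before tot := pos + 6: 2*d != 4 and 3*r > 4 and r <= 6
Before pos := 3*r - 9: 2*d != 4 and 3*r > 4 and r <= 6
Then branch requires r != 2*d and 2*d != 4 and 6*pos > -23 and 2*pos <= -3; else branch requires 2*pos != 22 and 3*r > 4 and r <= 6.
Before the if: ((pos <= 3*d - 1 -> 2*r = -9) -> (r != 2*d and 2*d != 4 and 6*pos > -23 and 2*pos <= -3)) and ((not (pos <= 3*d - 1 -> 2*r = -9)) -> (2*pos != 22 and 3*r > 4 and r <= 6))
Answer: WP = ((pos <= 3*d - 1 -> 2*r = -9) -> (r != 2*d and 2*d != 4 and 6*pos > -23 and 2*pos <= -3)) and ((not (pos <= 3*d - 1 -> 2*r = -9)) -> (2*pos != 22 and 3*r > 4 and r <= 6))


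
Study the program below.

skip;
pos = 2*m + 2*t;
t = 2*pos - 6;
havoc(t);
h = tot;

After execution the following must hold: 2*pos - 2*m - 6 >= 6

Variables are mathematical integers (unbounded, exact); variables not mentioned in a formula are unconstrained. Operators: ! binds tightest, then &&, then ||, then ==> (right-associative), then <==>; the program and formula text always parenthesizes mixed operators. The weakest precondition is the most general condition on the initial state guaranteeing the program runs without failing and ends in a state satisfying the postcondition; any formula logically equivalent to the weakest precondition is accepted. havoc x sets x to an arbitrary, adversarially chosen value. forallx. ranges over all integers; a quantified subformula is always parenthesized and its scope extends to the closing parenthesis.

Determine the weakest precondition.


Working backward. After the program, the postcondition 2*pos - 2*m - 6 >= 6 must hold; in canonical form it is 2*pos >= 2*m + 12.
Before h := tot: 2*pos >= 2*m + 12
Before havoc t: 2*pos >= 2*m + 12
Before t := 2*pos - 6: 2*pos >= 2*m + 12
Before pos := 2*m + 2*t: 2*m + 4*t >= 12
Before skip: 2*m + 4*t >= 12
Answer: WP = 2*m + 4*t >= 12


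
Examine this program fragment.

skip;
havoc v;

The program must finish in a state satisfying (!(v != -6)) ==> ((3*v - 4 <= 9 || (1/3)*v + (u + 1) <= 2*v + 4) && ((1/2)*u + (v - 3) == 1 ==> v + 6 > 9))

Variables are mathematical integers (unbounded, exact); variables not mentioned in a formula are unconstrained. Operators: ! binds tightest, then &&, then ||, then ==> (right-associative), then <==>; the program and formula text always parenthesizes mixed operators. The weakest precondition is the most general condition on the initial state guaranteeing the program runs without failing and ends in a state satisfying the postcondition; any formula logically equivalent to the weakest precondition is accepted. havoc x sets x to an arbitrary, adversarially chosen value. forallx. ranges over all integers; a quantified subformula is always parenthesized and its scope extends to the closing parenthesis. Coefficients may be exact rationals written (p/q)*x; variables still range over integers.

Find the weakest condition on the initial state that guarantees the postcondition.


Working backward. After the program, the postcondition (!(v != -6)) ==> ((3*v - 4 <= 9 || (1/3)*v + (u + 1) <= 2*v + 4) && ((1/2)*u + (v - 3) == 1 ==> v + 6 > 9)) must hold; in canonical form it is (!(v != -6)) ==> ((3*v <= 13 || u <= (5/3)*v + 3) && ((1/2)*u + v == 4 ==> v > 3)).
Before havoc v: forall v_1. ((!(v_1 != -6)) ==> ((3*v_1 <= 13 || u <= (5/3)*v_1 + 3) && ((1/2)*u + v_1 == 4 ==> v_1 > 3)))
Before skip: forall v_1. ((!(v_1 != -6)) ==> ((3*v_1 <= 13 || u <= (5/3)*v_1 + 3) && ((1/2)*u + v_1 == 4 ==> v_1 > 3)))
Answer: WP = forall v_1. ((!(v_1 != -6)) ==> ((3*v_1 <= 13 || u <= (5/3)*v_1 + 3) && ((1/2)*u + v_1 == 4 ==> v_1 > 3)))


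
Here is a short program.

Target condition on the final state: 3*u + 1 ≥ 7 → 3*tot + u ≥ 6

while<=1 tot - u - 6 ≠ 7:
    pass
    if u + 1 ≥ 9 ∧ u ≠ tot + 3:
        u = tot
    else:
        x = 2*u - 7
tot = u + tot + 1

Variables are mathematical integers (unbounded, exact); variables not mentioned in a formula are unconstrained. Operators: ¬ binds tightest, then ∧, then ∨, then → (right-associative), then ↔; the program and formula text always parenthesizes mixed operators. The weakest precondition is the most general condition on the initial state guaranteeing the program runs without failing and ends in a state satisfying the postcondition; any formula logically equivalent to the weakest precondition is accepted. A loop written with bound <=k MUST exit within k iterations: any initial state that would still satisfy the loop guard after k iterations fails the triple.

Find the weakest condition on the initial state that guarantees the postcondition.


Working backward. After the program, the postcondition 3*u + 1 ≥ 7 → 3*tot + u ≥ 6 must hold; in canonical form it is 3*u ≥ 6 → 3*tot + u ≥ 6.
Before tot := u + tot + 1: 3*u ≥ 6 → 3*tot + 4*u ≥ 3
Before the loop (bound <=1), unroll the exhaustion recursion (WP_0 = exit-now case; WP_j = one more guarded iteration, up to j = 1):
  WP_0: (¬(tot ≠ u + 13)) ∧ (3*u ≥ 6 → 3*tot + 4*u ≥ 3)
  WP_1: (tot ≠ u + 13 → ((¬(u ≥ 8 ∧ u ≠ tot + 3)) ∧ ((¬(u ≥ 8 ∧ u ≠ tot + 3)) → ((¬(tot ≠ u + 13)) ∧ (3*u ≥ 6 → 3*tot + 4*u ≥ 3))))) ∧ ((¬(tot ≠ u + 13)) → (3*u ≥ 6 → 3*tot + 4*u ≥ 3))
So before the loop: (tot ≠ u + 13 → ((¬(u ≥ 8 ∧ u ≠ tot + 3)) ∧ ((¬(u ≥ 8 ∧ u ≠ tot + 3)) → ((¬(tot ≠ u + 13)) ∧ (3*u ≥ 6 → 3*tot + 4*u ≥ 3))))) ∧ ((¬(tot ≠ u + 13)) → (3*u ≥ 6 → 3*tot + 4*u ≥ 3))
Answer: WP = (tot ≠ u + 13 → ((¬(u ≥ 8 ∧ u ≠ tot + 3)) ∧ ((¬(u ≥ 8 ∧ u ≠ tot + 3)) → ((¬(tot ≠ u + 13)) ∧ (3*u ≥ 6 → 3*tot + 4*u ≥ 3))))) ∧ ((¬(tot ≠ u + 13)) → (3*u ≥ 6 → 3*tot + 4*u ≥ 3))


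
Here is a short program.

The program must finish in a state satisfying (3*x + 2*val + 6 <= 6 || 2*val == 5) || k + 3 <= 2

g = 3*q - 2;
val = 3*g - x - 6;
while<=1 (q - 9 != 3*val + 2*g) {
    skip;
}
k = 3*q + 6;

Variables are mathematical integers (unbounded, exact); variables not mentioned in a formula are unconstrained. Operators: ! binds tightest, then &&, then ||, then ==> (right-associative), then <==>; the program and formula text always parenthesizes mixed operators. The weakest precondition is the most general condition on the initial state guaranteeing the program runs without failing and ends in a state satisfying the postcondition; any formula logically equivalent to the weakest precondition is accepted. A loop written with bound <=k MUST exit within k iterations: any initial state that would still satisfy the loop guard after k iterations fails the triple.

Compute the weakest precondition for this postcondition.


Working backward. After the program, the postcondition (3*x + 2*val + 6 <= 6 || 2*val == 5) || k + 3 <= 2 must hold; in canonical form it is 2*val + 3*x <= 0 || 2*val == 5 || k <= -1.
Before k := 3*q + 6: 2*val + 3*x <= 0 || 2*val == 5 || 3*q <= -7
Before the loop (bound <=1), unroll the exhaustion recursion (WP_0 = exit-now case; WP_j = one more guarded iteration, up to j = 1):
  WP_0: (!(q != 2*g + 3*val + 9)) && (2*val + 3*x <= 0 || 2*val == 5 || 3*q <= -7)
  WP_1: (q != 2*g + 3*val + 9 ==> ((!(q != 2*g + 3*val + 9)) && (2*val + 3*x <= 0 || 2*val == 5 || 3*q <= -7))) && ((!(q != 2*g + 3*val + 9)) ==> (2*val + 3*x <= 0 || 2*val == 5 || 3*q <= -7))
So before the loop: (q != 2*g + 3*val + 9 ==> ((!(q != 2*g + 3*val + 9)) && (2*val + 3*x <= 0 || 2*val == 5 || 3*q <= -7))) && ((!(q != 2*g + 3*val + 9)) ==> (2*val + 3*x <= 0 || 2*val == 5 || 3*q <= -7))
Before val := 3*g - x - 6: (q + 3*x != 11*g - 9 ==> ((!(q + 3*x != 11*g - 9)) && (6*g + x <= 12 || 6*g == 2*x + 17 || 3*q <= -7))) && ((!(q + 3*x != 11*g - 9)) ==> (6*g + x <= 12 || 6*g == 2*x + 17 || 3*q <= -7))
Before g := 3*q - 2: (3*x != 32*q - 31 ==> ((!(3*x != 32*q - 31)) && (18*q + x <= 24 || 18*q == 2*x + 29 || 3*q <= -7))) && ((!(3*x != 32*q - 31)) ==> (18*q + x <= 24 || 18*q == 2*x + 29 || 3*q <= -7))
Answer: WP = (3*x != 32*q - 31 ==> ((!(3*x != 32*q - 31)) && (18*q + x <= 24 || 18*q == 2*x + 29 || 3*q <= -7))) && ((!(3*x != 32*q - 31)) ==> (18*q + x <= 24 || 18*q == 2*x + 29 || 3*q <= -7))


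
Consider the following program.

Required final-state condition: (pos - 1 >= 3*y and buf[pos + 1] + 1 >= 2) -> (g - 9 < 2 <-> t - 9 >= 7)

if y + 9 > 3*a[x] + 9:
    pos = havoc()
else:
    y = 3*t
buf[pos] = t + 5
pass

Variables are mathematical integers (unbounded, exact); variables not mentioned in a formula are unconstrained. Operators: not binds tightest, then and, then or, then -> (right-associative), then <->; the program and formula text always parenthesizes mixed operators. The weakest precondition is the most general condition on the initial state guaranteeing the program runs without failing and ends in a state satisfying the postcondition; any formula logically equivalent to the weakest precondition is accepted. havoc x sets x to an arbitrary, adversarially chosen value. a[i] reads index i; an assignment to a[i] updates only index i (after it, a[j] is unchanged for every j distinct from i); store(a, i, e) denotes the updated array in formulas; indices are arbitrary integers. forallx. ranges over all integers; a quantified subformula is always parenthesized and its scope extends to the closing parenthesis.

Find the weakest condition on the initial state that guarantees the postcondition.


Working backward. After the program, the postcondition (pos - 1 >= 3*y and buf[pos + 1] + 1 >= 2) -> (g - 9 < 2 <-> t - 9 >= 7) must hold; in canonical form it is (pos >= 3*y + 1 and buf[pos + 1] >= 1) -> (g < 11 <-> t >= 16).
Before skip: (pos >= 3*y + 1 and buf[pos + 1] >= 1) -> (g < 11 <-> t >= 16)
Before buf[pos] := t + 5: (pos >= 3*y + 1 and store(buf, pos, t + 5)[pos + 1] >= 1) -> (g < 11 <-> t >= 16)
Then branch requires forall pos_1. ((pos_1 >= 3*y + 1 and store(buf, pos_1, t + 5)[pos_1 + 1] >= 1) -> (g < 11 <-> t >= 16)); else branch requires (pos >= 9*t + 1 and store(buf, pos, t + 5)[pos + 1] >= 1) -> (g < 11 <-> t >= 16).
Before the if: (y > 3*a[x] -> (forall pos_1. ((pos_1 >= 3*y + 1 and store(buf, pos_1, t + 5)[pos_1 + 1] >= 1) -> (g < 11 <-> t >= 16)))) and ((not (y > 3*a[x])) -> ((pos >= 9*t + 1 and store(buf, pos, t + 5)[pos + 1] >= 1) -> (g < 11 <-> t >= 16)))
Answer: WP = (y > 3*a[x] -> (forall pos_1. ((pos_1 >= 3*y + 1 and store(buf, pos_1, t + 5)[pos_1 + 1] >= 1) -> (g < 11 <-> t >= 16)))) and ((not (y > 3*a[x])) -> ((pos >= 9*t + 1 and store(buf, pos, t + 5)[pos + 1] >= 1) -> (g < 11 <-> t >= 16)))


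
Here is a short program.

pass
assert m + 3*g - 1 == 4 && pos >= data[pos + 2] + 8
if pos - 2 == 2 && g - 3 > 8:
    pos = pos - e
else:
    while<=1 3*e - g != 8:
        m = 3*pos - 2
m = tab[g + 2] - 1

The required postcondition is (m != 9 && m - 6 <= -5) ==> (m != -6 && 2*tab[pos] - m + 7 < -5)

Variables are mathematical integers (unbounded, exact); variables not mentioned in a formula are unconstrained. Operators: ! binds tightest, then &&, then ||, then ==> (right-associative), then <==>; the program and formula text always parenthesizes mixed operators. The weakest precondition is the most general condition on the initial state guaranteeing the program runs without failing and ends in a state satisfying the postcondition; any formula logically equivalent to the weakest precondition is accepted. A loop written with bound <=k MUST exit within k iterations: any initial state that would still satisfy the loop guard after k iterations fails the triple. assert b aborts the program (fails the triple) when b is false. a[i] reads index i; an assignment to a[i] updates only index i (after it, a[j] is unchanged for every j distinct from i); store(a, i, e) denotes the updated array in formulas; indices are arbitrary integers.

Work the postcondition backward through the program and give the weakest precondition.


Working backward. After the program, the postcondition (m != 9 && m - 6 <= -5) ==> (m != -6 && 2*tab[pos] - m + 7 < -5) must hold; in canonical form it is (m != 9 && m <= 1) ==> (m != -6 && 2*tab[pos] < m - 12).
Before m := tab[g + 2] - 1: (tab[g + 2] != 10 && tab[g + 2] <= 2) ==> (tab[g + 2] != -5 && 2*tab[pos] < tab[g + 2] - 13)
Then branch requires (tab[g + 2] != 10 && tab[g + 2] <= 2) ==> (tab[g + 2] != -5 && 2*tab[-e + pos] < tab[g + 2] - 13); else branch requires (3*e != g + 8 ==> ((!(3*e != g + 8)) && ((tab[g + 2] != 10 && tab[g + 2] <= 2) ==> (tab[g + 2] != -5 && 2*tab[pos] < tab[g + 2] - 13)))) && ((!(3*e != g + 8)) ==> ((tab[g + 2] != 10 && tab[g + 2] <= 2) ==> (tab[g + 2] != -5 && 2*tab[pos] < tab[g + 2] - 13))).
Before the if: ((pos == 4 && g > 11) ==> ((tab[g + 2] != 10 && tab[g + 2] <= 2) ==> (tab[g + 2] != -5 && 2*tab[-e + pos] < tab[g + 2] - 13))) && ((!(pos == 4 && g > 11)) ==> ((3*e != g + 8 ==> ((!(3*e != g + 8)) && ((tab[g + 2] != 10 && tab[g + 2] <= 2) ==> (tab[g + 2] != -5 && 2*tab[pos] < tab[g + 2] - 13)))) && ((!(3*e != g + 8)) ==> ((tab[g + 2] != 10 && tab[g + 2] <= 2) ==> (tab[g + 2] != -5 && 2*tab[pos] < tab[g + 2] - 13)))))
Before assert m + 3*g - 1 == 4 && pos >= data[pos + 2] + 8: 3*g + m == 5 && pos >= data[pos + 2] + 8 && ((pos == 4 && g > 11) ==> ((tab[g + 2] != 10 && tab[g + 2] <= 2) ==> (tab[g + 2] != -5 && 2*tab[-e + pos] < tab[g + 2] - 13))) && ((!(pos == 4 && g > 11)) ==> ((3*e != g + 8 ==> ((!(3*e != g + 8)) && ((tab[g + 2] != 10 && tab[g + 2] <= 2) ==> (tab[g + 2] != -5 && 2*tab[pos] < tab[g + 2] - 13)))) && ((!(3*e != g + 8)) ==> ((tab[g + 2] != 10 && tab[g + 2] <= 2) ==> (tab[g + 2] != -5 && 2*tab[pos] < tab[g + 2] - 13)))))
Before skip: 3*g + m == 5 && pos >= data[pos + 2] + 8 && ((pos == 4 && g > 11) ==> ((tab[g + 2] != 10 && tab[g + 2] <= 2) ==> (tab[g + 2] != -5 && 2*tab[-e + pos] < tab[g + 2] - 13))) && ((!(pos == 4 && g > 11)) ==> ((3*e != g + 8 ==> ((!(3*e != g + 8)) && ((tab[g + 2] != 10 && tab[g + 2] <= 2) ==> (tab[g + 2] != -5 && 2*tab[pos] < tab[g + 2] - 13)))) && ((!(3*e != g + 8)) ==> ((tab[g + 2] != 10 && tab[g + 2] <= 2) ==> (tab[g + 2] != -5 && 2*tab[pos] < tab[g + 2] - 13)))))
Answer: WP = 3*g + m == 5 && pos >= data[pos + 2] + 8 && ((pos == 4 && g > 11) ==> ((tab[g + 2] != 10 && tab[g + 2] <= 2) ==> (tab[g + 2] != -5 && 2*tab[-e + pos] < tab[g + 2] - 13))) && ((!(pos == 4 && g > 11)) ==> ((3*e != g + 8 ==> ((!(3*e != g + 8)) && ((tab[g + 2] != 10 && tab[g + 2] <= 2) ==> (tab[g + 2] != -5 && 2*tab[pos] < tab[g + 2] - 13)))) && ((!(3*e != g + 8)) ==> ((tab[g + 2] != 10 && tab[g + 2] <= 2) ==> (tab[g + 2] != -5 && 2*tab[pos] < tab[g + 2] - 13)))))


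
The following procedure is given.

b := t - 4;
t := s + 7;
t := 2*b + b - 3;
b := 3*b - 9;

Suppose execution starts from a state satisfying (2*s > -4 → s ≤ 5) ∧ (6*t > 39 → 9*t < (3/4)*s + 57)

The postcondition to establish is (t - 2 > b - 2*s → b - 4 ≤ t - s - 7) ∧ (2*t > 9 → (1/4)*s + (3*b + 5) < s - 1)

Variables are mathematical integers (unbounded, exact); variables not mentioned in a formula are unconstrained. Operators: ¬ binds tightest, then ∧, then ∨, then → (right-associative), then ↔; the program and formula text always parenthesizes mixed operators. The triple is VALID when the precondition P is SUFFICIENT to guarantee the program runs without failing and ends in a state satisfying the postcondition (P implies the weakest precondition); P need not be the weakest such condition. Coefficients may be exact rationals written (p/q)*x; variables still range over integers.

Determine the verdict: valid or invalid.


Working backward. After the program, the postcondition (t - 2 > b - 2*s → b - 4 ≤ t - s - 7) ∧ (2*t > 9 → (1/4)*s + (3*b + 5) < s - 1) must hold; in canonical form it is (2*s + t > b + 2 → b + s ≤ t - 3) ∧ (2*t > 9 → 3*b < (3/4)*s - 6).
Before b := 3*b - 9: (2*s + t > 3*b - 7 → 3*b + s ≤ t + 6) ∧ (2*t > 9 → 9*b < (3/4)*s + 21)
Before t := 2*b + b - 3: (2*s > -4 → s ≤ 3) ∧ (6*b > 15 → 9*b < (3/4)*s + 21)
Before t := s + 7: (2*s > -4 → s ≤ 3) ∧ (6*b > 15 → 9*b < (3/4)*s + 21)
Before b := t - 4: (2*s > -4 → s ≤ 3) ∧ (6*t > 39 → 9*t < (3/4)*s + 57)
The weakest precondition is (2*s > -4 → s ≤ 3) ∧ (6*t > 39 → 9*t < (3/4)*s + 57).
Check whether (2*s > -4 → s ≤ 5) ∧ (6*t > 39 → 9*t < (3/4)*s + 57) implies it.
Countermodel: at the initial state s = 5, t = 6, the precondition holds but the weakest precondition fails.
Answer: invalid


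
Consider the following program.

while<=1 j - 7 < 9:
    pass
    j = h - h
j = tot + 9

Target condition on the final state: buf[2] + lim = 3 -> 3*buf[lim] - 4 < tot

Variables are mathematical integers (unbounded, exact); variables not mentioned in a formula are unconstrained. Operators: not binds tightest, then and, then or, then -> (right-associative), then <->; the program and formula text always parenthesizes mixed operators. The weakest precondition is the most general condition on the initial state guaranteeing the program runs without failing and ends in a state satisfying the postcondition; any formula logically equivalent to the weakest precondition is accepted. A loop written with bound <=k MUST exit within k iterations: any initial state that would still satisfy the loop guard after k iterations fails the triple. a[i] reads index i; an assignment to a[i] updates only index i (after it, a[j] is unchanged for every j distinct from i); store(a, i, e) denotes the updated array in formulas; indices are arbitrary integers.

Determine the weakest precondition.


Working backward. After the program, the postcondition buf[2] + lim = 3 -> 3*buf[lim] - 4 < tot must hold; in canonical form it is buf[2] + lim = 3 -> 3*buf[lim] < tot + 4.
Before j := tot + 9: buf[2] + lim = 3 -> 3*buf[lim] < tot + 4
Before the loop (bound <=1), unroll the exhaustion recursion (WP_0 = exit-now case; WP_j = one more guarded iteration, up to j = 1):
  WP_0: (not (j < 16)) and (buf[2] + lim = 3 -> 3*buf[lim] < tot + 4)
  WP_1: (not (j < 16)) and ((not (j < 16)) -> (buf[2] + lim = 3 -> 3*buf[lim] < tot + 4))
So before the loop: (not (j < 16)) and ((not (j < 16)) -> (buf[2] + lim = 3 -> 3*buf[lim] < tot + 4))
Answer: WP = (not (j < 16)) and ((not (j < 16)) -> (buf[2] + lim = 3 -> 3*buf[lim] < tot + 4))


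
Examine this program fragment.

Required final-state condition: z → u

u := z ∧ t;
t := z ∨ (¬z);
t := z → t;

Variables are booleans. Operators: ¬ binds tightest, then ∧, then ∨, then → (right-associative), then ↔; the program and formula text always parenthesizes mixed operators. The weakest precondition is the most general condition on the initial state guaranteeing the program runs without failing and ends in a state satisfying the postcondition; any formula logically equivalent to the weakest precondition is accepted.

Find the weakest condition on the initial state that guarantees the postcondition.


Working backward. After the program, z → u must hold.
Before t := z → t: z → u
Before t := z ∨ (¬z): z → u
Before u := z ∧ t: z → (z ∧ t)
Answer: WP = z → (z ∧ t)


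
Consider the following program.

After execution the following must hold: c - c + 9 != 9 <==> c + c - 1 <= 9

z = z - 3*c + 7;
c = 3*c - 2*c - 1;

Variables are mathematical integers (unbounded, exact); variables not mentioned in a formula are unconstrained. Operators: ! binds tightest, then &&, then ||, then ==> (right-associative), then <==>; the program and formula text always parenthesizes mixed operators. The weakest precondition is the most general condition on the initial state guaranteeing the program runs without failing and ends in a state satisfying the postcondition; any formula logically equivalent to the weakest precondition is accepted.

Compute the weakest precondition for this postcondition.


Working backward. After the program, the postcondition c - c + 9 != 9 <==> c + c - 1 <= 9 must hold; in canonical form it is !(2*c <= 10).
Before c := 3*c - 2*c - 1: !(2*c <= 12)
Before z := z - 3*c + 7: !(2*c <= 12)
Answer: WP = !(2*c <= 12)


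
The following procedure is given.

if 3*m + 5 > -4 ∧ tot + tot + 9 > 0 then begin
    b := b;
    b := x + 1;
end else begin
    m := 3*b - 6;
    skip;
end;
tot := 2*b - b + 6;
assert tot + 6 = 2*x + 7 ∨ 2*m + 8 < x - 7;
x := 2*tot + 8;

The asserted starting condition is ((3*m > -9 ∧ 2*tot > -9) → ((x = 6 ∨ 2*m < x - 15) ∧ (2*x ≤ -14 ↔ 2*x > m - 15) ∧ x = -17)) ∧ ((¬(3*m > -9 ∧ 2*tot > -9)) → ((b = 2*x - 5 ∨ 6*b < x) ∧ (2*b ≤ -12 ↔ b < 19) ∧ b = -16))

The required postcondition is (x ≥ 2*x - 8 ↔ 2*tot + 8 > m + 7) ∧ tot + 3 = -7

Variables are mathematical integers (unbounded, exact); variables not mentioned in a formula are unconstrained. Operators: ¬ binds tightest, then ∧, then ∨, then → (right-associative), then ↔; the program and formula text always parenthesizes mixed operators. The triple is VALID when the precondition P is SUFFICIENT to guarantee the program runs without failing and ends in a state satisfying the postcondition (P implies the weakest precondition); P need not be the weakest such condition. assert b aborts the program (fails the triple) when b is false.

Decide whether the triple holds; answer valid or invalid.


Working backward. After the program, the postcondition (x ≥ 2*x - 8 ↔ 2*tot + 8 > m + 7) ∧ tot + 3 = -7 must hold; in canonical form it is (x ≤ 8 ↔ 2*tot > m - 1) ∧ tot = -10.
Before x := 2*tot + 8: (2*tot ≤ 0 ↔ 2*tot > m - 1) ∧ tot = -10
Before assert tot + 6 = 2*x + 7 ∨ 2*m + 8 < x - 7: (tot = 2*x + 1 ∨ 2*m < x - 15) ∧ (2*tot ≤ 0 ↔ 2*tot > m - 1) ∧ tot = -10
Before tot := 2*b - b + 6: (b = 2*x - 5 ∨ 2*m < x - 15) ∧ (2*b ≤ -12 ↔ 2*b > m - 13) ∧ b = -16
Then branch requires (x = 6 ∨ 2*m < x - 15) ∧ (2*x ≤ -14 ↔ 2*x > m - 15) ∧ x = -17; else branch requires (b = 2*x - 5 ∨ 6*b < x - 3) ∧ (2*b ≤ -12 ↔ b < 19) ∧ b = -16.
Before the if: ((3*m > -9 ∧ 2*tot > -9) → ((x = 6 ∨ 2*m < x - 15) ∧ (2*x ≤ -14 ↔ 2*x > m - 15) ∧ x = -17)) ∧ ((¬(3*m > -9 ∧ 2*tot > -9)) → ((b = 2*x - 5 ∨ 6*b < x - 3) ∧ (2*b ≤ -12 ↔ b < 19) ∧ b = -16))
The weakest precondition is ((3*m > -9 ∧ 2*tot > -9) → ((x = 6 ∨ 2*m < x - 15) ∧ (2*x ≤ -14 ↔ 2*x > m - 15) ∧ x = -17)) ∧ ((¬(3*m > -9 ∧ 2*tot > -9)) → ((b = 2*x - 5 ∨ 6*b < x - 3) ∧ (2*b ≤ -12 ↔ b < 19) ∧ b = -16)).
Check whether ((3*m > -9 ∧ 2*tot > -9) → ((x = 6 ∨ 2*m < x - 15) ∧ (2*x ≤ -14 ↔ 2*x > m - 15) ∧ x = -17)) ∧ ((¬(3*m > -9 ∧ 2*tot > -9)) → ((b = 2*x - 5 ∨ 6*b < x) ∧ (2*b ≤ -12 ↔ b < 19) ∧ b = -16)) implies it.
Countermodel: at the initial state b = -16, m = -20, tot = -4, x = -93, the precondition holds but the weakest precondition fails.
Answer: invalid


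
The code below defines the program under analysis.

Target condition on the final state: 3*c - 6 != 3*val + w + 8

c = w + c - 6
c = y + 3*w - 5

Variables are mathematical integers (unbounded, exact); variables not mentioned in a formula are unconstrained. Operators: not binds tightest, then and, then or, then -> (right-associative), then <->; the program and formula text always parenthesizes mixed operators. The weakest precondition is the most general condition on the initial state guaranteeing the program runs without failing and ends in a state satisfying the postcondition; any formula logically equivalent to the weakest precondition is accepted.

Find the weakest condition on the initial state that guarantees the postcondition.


Working backward. After the program, the postcondition 3*c - 6 != 3*val + w + 8 must hold; in canonical form it is 3*c != 3*val + w + 14.
Before c := y + 3*w - 5: 8*w + 3*y != 3*val + 29
Before c := w + c - 6: 8*w + 3*y != 3*val + 29
Answer: WP = 8*w + 3*y != 3*val + 29


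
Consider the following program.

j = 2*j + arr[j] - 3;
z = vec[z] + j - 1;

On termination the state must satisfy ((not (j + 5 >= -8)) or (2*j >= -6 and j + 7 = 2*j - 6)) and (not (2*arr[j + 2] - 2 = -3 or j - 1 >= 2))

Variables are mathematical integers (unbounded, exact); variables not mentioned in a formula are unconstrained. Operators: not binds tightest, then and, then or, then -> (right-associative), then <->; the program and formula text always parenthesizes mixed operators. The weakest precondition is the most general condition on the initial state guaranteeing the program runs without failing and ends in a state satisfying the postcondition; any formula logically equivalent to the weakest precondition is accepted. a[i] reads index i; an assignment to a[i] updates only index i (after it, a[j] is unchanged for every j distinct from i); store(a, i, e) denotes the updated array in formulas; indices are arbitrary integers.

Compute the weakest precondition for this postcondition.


Working backward. After the program, the postcondition ((not (j + 5 >= -8)) or (2*j >= -6 and j + 7 = 2*j - 6)) and (not (2*arr[j + 2] - 2 = -3 or j - 1 >= 2)) must hold; in canonical form it is ((not (j >= -13)) or (2*j >= -6 and j = 13)) and (not (2*arr[j + 2] = -1 or j >= 3)).
Before z := vec[z] + j - 1: ((not (j >= -13)) or (2*j >= -6 and j = 13)) and (not (2*arr[j + 2] = -1 or j >= 3))
Before j := 2*j + arr[j] - 3: ((not (arr[j] + 2*j >= -10)) or (2*arr[j] + 4*j >= 0 and arr[j] + 2*j = 16)) and (not (2*arr[arr[j] + 2*j - 1] = -1 or arr[j] + 2*j >= 6))
Answer: WP = ((not (arr[j] + 2*j >= -10)) or (2*arr[j] + 4*j >= 0 and arr[j] + 2*j = 16)) and (not (2*arr[arr[j] + 2*j - 1] = -1 or arr[j] + 2*j >= 6))


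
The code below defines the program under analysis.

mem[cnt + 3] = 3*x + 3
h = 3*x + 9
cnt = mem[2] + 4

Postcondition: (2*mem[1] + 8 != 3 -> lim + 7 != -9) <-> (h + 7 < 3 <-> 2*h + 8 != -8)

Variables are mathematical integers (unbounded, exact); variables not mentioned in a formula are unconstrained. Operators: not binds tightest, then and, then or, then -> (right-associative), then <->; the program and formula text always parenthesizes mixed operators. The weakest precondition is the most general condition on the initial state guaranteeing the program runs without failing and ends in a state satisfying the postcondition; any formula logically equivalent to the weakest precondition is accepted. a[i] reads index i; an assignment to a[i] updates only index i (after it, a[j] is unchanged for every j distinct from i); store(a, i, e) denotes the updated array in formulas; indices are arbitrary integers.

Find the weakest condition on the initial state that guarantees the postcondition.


Working backward. After the program, the postcondition (2*mem[1] + 8 != 3 -> lim + 7 != -9) <-> (h + 7 < 3 <-> 2*h + 8 != -8) must hold; in canonical form it is (2*mem[1] != -5 -> lim != -16) <-> (h < -4 <-> 2*h != -16).
Before cnt := mem[2] + 4: (2*mem[1] != -5 -> lim != -16) <-> (h < -4 <-> 2*h != -16)
Before h := 3*x + 9: (2*mem[1] != -5 -> lim != -16) <-> (3*x < -13 <-> 6*x != -34)
Before mem[cnt + 3] := 3*x + 3: (2*store(mem, cnt + 3, 3*x + 3)[1] != -5 -> lim != -16) <-> (3*x < -13 <-> 6*x != -34)
Answer: WP = (2*store(mem, cnt + 3, 3*x + 3)[1] != -5 -> lim != -16) <-> (3*x < -13 <-> 6*x != -34)


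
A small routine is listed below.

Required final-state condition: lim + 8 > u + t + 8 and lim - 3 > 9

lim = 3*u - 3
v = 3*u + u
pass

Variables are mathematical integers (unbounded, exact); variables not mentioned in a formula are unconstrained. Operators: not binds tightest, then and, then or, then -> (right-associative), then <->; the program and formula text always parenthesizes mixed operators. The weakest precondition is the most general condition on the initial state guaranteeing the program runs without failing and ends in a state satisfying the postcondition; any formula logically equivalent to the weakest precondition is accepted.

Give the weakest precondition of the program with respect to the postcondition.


Working backward. After the program, the postcondition lim + 8 > u + t + 8 and lim - 3 > 9 must hold; in canonical form it is lim > t + u and lim > 12.
Before skip: lim > t + u and lim > 12
Before v := 3*u + u: lim > t + u and lim > 12
Before lim := 3*u - 3: 2*u > t + 3 and 3*u > 15
Answer: WP = 2*u > t + 3 and 3*u > 15


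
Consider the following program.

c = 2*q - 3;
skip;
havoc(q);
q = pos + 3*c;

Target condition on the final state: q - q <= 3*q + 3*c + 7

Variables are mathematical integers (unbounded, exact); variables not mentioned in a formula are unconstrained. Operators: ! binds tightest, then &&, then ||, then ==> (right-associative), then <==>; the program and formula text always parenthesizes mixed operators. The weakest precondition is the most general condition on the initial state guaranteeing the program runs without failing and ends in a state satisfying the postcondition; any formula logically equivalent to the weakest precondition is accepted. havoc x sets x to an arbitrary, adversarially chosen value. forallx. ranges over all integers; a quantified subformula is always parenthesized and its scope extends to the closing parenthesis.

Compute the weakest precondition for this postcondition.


Working backward. After the program, the postcondition q - q <= 3*q + 3*c + 7 must hold; in canonical form it is 3*c + 3*q >= -7.
Before q := pos + 3*c: 12*c + 3*pos >= -7
Before havoc q: 12*c + 3*pos >= -7
Before skip: 12*c + 3*pos >= -7
Before c := 2*q - 3: 3*pos + 24*q >= 29
Answer: WP = 3*pos + 24*q >= 29


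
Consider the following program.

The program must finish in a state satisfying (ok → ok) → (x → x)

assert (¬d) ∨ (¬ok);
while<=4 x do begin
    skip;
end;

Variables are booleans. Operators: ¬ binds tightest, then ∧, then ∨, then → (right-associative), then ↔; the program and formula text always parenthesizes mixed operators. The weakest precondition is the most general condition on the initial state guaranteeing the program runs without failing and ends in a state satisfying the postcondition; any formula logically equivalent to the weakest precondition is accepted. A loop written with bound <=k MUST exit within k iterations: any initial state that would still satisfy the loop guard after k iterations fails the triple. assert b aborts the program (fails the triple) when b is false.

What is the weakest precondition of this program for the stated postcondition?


Working backward. After the program, the postcondition (ok → ok) → (x → x) must hold; in canonical form it is true.
Before the loop (bound <=4), unroll the exhaustion recursion (WP_0 = exit-now case; WP_j = one more guarded iteration, up to j = 4):
  WP_0: ¬x
  WP_1: x → (¬x)
  WP_2: x → (x → (¬x))
  WP_3: x → (x → (x → (¬x)))
  WP_4: x → (x → (x → (x → (¬x))))
So before the loop: x → (x → (x → (x → (¬x))))
Before assert (¬d) ∨ (¬ok): ((¬d) ∨ (¬ok)) ∧ (x → (x → (x → (x → (¬x)))))
Answer: WP = ((¬d) ∨ (¬ok)) ∧ (x → (x → (x → (x → (¬x)))))


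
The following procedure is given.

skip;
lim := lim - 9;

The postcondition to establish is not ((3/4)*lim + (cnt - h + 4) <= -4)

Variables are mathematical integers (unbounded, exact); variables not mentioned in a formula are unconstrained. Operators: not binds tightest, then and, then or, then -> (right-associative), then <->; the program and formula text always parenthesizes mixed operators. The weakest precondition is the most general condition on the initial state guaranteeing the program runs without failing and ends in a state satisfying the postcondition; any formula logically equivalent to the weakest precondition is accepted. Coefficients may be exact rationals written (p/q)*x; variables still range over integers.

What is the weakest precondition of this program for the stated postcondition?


Working backward. After the program, the postcondition not ((3/4)*lim + (cnt - h + 4) <= -4) must hold; in canonical form it is not (cnt + (3/4)*lim <= h - 8).
Before lim := lim - 9: not (cnt + (3/4)*lim <= h - 5/4)
Before skip: not (cnt + (3/4)*lim <= h - 5/4)
Answer: WP = not (cnt + (3/4)*lim <= h - 5/4)


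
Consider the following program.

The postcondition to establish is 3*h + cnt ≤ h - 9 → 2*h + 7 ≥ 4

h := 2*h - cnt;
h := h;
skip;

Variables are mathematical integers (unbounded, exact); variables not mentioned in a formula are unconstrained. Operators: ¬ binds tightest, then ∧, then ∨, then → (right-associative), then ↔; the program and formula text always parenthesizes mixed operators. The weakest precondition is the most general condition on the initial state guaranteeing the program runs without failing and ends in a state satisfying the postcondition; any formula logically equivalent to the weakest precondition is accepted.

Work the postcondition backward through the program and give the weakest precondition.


Working backward. After the program, the postcondition 3*h + cnt ≤ h - 9 → 2*h + 7 ≥ 4 must hold; in canonical form it is cnt + 2*h ≤ -9 → 2*h ≥ -3.
Before skip: cnt + 2*h ≤ -9 → 2*h ≥ -3
Before h := h: cnt + 2*h ≤ -9 → 2*h ≥ -3
Before h := 2*h - cnt: 4*h ≤ cnt - 9 → 4*h ≥ 2*cnt - 3
Answer: WP = 4*h ≤ cnt - 9 → 4*h ≥ 2*cnt - 3


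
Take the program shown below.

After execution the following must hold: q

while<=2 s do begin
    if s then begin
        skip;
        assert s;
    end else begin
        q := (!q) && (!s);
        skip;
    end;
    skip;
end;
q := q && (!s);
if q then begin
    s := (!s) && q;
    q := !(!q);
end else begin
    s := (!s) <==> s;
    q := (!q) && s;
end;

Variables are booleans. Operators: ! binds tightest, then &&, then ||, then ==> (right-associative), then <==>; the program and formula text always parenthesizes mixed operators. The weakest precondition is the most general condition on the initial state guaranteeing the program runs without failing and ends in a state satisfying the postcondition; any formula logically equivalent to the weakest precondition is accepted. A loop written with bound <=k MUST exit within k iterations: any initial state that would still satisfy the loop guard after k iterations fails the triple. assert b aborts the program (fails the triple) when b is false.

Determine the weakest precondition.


Working backward. After the program, q must hold.
Then branch requires q; else branch requires (!q) && ((!s) <==> s).
Before the if: (!q) ==> ((!q) && ((!s) <==> s))
Before q := q && (!s): (!(q && (!s))) ==> ((!(q && (!s))) && ((!s) <==> s))
Before the loop (bound <=2), unroll the exhaustion recursion (WP_0 = exit-now case; WP_j = one more guarded iteration, up to j = 2):
  WP_0: (!s) && ((!(q && (!s))) ==> ((!(q && (!s))) && ((!s) <==> s)))
  WP_1: (s ==> ((!s) && ((!s) ==> ((!s) && ((!((!q) && (!s))) ==> ((!((!q) && (!s))) && ((!s) <==> s))))))) && ((!s) ==> ((!(q && (!s))) ==> ((!(q && (!s))) && ((!s) <==> s))))
  WP_2: (s ==> ((s ==> (s && (s ==> ((!s) && ((!s) ==> ((!s) && ((!((!q) && (!s))) ==> ((!((!q) && (!s))) && ((!s) <==> s))))))) && ((!s) ==> ((!(q && (!s))) ==> ((!(q && (!s))) && ((!s) <==> s)))))) && ((!s) ==> ((s ==> ((!s) && ((!s) ==> ((!s) && ((!((!((!q) && (!s))) && (!s))) ==> ((!((!((!q) && (!s))) && (!s))) && ((!s) <==> s))))))) && ((!s) ==> ((!((!q) && (!s))) ==> ((!((!q) && (!s))) && ((!s) <==> s)))))))) && ((!s) ==> ((!(q && (!s))) ==> ((!(q && (!s))) && ((!s) <==> s))))
So before the loop: (s ==> ((s ==> (s && (s ==> ((!s) && ((!s) ==> ((!s) && ((!((!q) && (!s))) ==> ((!((!q) && (!s))) && ((!s) <==> s))))))) && ((!s) ==> ((!(q && (!s))) ==> ((!(q && (!s))) && ((!s) <==> s)))))) && ((!s) ==> ((s ==> ((!s) && ((!s) ==> ((!s) && ((!((!((!q) && (!s))) && (!s))) ==> ((!((!((!q) && (!s))) && (!s))) && ((!s) <==> s))))))) && ((!s) ==> ((!((!q) && (!s))) ==> ((!((!q) && (!s))) && ((!s) <==> s)))))))) && ((!s) ==> ((!(q && (!s))) ==> ((!(q && (!s))) && ((!s) <==> s))))
Answer: WP = (s ==> ((s ==> (s && (s ==> ((!s) && ((!s) ==> ((!s) && ((!((!q) && (!s))) ==> ((!((!q) && (!s))) && ((!s) <==> s))))))) && ((!s) ==> ((!(q && (!s))) ==> ((!(q && (!s))) && ((!s) <==> s)))))) && ((!s) ==> ((s ==> ((!s) && ((!s) ==> ((!s) && ((!((!((!q) && (!s))) && (!s))) ==> ((!((!((!q) && (!s))) && (!s))) && ((!s) <==> s))))))) && ((!s) ==> ((!((!q) && (!s))) ==> ((!((!q) && (!s))) && ((!s) <==> s)))))))) && ((!s) ==> ((!(q && (!s))) ==> ((!(q && (!s))) && ((!s) <==> s))))
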